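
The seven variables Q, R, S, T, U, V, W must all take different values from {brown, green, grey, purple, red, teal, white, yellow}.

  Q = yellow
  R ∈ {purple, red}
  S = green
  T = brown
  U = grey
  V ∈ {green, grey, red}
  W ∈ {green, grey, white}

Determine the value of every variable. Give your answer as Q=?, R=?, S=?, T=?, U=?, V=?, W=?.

Q has just one choice, so Q = yellow.
S must be green (only option left). So V, W can't be green.
That leaves T = brown.
That leaves U = grey. Remove grey from V, W.
V has just one choice, so V = red. Remove red from R.
That leaves W = white.
R must be purple (only option left).

Q=yellow, R=purple, S=green, T=brown, U=grey, V=red, W=white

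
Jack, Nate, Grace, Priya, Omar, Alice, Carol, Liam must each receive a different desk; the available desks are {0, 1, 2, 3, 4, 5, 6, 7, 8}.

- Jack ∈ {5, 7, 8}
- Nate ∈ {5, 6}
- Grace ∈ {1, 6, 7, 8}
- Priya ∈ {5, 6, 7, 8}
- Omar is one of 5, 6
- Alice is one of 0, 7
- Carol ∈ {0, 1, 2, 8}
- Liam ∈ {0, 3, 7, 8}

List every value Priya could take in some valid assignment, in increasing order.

7, 8

The 8 variables draw from only 8 values {0, 1, 2, 3, 5, 6, 7, 8}, so each is used; only Carol can be 2, hence Carol = 2.
Among the 7 still-open variables, 1 fits only Grace (and all 7 values in {0, 1, 3, 5, 6, 7, 8} must be used), so Grace = 1.
The 6 still-open variables draw from only 6 values {0, 3, 5, 6, 7, 8}, so each is used; only Liam can be 3, hence Liam = 3.
The 5 still-open variables together cover exactly {0, 5, 6, 7, 8} — 5 values for 5 variables — and 0 appears only in Alice's list, so Alice = 0.
Nate and Omar share exactly the 2 values {5, 6}; by pigeonhole those values go to them, so strike 5, 6 from Jack, Priya.
No further eliminations apply; Priya can still be any of 7, 8.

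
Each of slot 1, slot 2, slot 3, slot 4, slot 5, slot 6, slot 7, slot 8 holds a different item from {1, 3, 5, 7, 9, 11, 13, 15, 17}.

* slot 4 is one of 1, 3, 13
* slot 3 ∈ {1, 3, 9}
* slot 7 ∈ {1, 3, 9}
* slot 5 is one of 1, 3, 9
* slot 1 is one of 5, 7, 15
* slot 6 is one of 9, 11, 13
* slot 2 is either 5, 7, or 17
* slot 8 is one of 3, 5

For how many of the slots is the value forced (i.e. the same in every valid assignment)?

3

The 3 variables slot 3, slot 5, slot 7 are confined to {1, 3, 9}, which locks those values in; drop them from slot 4, slot 6, slot 8.
slot 4 must be 13 (only option left). Remove 13 from slot 6.
That leaves slot 6 = 11.
slot 8's domain is down to {5}, so slot 8 = 5. Strike 5 from slot 1, slot 2.
Determined: slot 4=13, slot 6=11, slot 8=5. The other slots each still have more than one consistent value. That makes 3.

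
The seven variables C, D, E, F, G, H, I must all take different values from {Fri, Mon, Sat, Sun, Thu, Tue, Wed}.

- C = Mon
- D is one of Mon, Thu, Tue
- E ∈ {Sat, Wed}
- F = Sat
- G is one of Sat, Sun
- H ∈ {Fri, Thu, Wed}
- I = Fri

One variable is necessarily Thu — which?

H

C must be Mon (only option left). Strike Mon from D.
F must be Sat (only option left). Strike Sat from E, G.
G has just one choice, so G = Sun.
I has just one choice, so I = Fri. So H can't be Fri.
E has just one choice, so E = Wed. Eliminate Wed elsewhere: H.
So Thu goes to H.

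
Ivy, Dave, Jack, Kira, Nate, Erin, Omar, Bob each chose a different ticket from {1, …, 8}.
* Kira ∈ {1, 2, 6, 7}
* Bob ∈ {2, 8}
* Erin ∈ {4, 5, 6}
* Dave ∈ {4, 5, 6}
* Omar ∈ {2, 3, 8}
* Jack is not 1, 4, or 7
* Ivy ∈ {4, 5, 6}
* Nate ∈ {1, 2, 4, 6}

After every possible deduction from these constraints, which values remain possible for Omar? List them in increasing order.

Among the 8 variables, 7 fits only Kira (and all 8 values in {1, 2, 3, 4, 5, 6, 7, 8} must be used), so Kira = 7.
Among the 7 still-open variables, 1 fits only Nate (and all 7 values in {1, 2, 3, 4, 5, 6, 8} must be used), so Nate = 1.
The 3 variables Ivy, Dave, Erin are confined to {4, 5, 6}, which locks those values in; drop them from Jack.
No further eliminations apply; Omar can still be any of 2, 3, 8.

2, 3, 8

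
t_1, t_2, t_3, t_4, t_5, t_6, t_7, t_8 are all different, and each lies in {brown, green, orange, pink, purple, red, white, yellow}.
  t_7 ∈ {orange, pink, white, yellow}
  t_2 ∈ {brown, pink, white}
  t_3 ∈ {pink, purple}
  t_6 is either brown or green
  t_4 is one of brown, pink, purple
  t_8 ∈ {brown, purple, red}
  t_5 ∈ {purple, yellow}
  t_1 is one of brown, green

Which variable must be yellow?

t_5

The 8 variables together cover exactly {brown, green, orange, pink, purple, red, white, yellow} — 8 values for 8 variables — and orange appears only in t_7's list, so t_7 = orange.
The 7 still-open variables together cover exactly {brown, green, pink, purple, red, white, yellow} — 7 values for 7 variables — and red appears only in t_8's list, so t_8 = red.
The 6 still-open variables draw from only 6 values {brown, green, pink, purple, white, yellow}, so each is used; only t_2 can be white, hence t_2 = white.
Among the 5 still-open variables, yellow fits only t_5 (and all 5 values in {brown, green, pink, purple, yellow} must be used), so t_5 = yellow.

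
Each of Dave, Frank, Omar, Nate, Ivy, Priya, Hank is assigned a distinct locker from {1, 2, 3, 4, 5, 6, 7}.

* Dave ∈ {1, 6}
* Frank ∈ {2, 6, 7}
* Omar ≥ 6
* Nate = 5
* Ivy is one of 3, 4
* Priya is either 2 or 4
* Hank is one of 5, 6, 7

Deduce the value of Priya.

Nate has just one choice, so Nate = 5. Eliminate 5 elsewhere: Hank.
The 6 still-open variables draw from only 6 values {1, 2, 3, 4, 6, 7}, so each is used; only Dave can be 1, hence Dave = 1.
Among the 5 still-open variables, 3 fits only Ivy (and all 5 values in {2, 3, 4, 6, 7} must be used), so Ivy = 3.
The 4 still-open variables draw from only 4 values {2, 4, 6, 7}, so each is used; only Priya can be 4, hence Priya = 4.

4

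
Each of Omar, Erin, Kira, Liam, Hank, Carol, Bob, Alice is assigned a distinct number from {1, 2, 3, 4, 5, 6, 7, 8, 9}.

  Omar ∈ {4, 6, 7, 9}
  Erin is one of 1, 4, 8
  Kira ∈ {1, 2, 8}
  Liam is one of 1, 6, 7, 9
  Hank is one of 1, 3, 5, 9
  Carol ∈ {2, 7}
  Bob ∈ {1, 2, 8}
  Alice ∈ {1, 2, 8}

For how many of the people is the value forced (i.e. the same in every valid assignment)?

2

Kira, Bob, Alice share exactly the 3 values {1, 2, 8}; by pigeonhole those values go to them, so strike 1, 2, 8 from Erin, Liam, Hank, Carol.
Erin's domain is down to {4}, so Erin = 4. Strike 4 from Omar.
That leaves Carol = 7. So Omar, Liam can't be 7.
The 2 variables Omar and Liam are confined to {6, 9}, which locks those values in; drop them from Hank.
Determined: Erin=4, Carol=7. The other people each still have more than one consistent value. That makes 2.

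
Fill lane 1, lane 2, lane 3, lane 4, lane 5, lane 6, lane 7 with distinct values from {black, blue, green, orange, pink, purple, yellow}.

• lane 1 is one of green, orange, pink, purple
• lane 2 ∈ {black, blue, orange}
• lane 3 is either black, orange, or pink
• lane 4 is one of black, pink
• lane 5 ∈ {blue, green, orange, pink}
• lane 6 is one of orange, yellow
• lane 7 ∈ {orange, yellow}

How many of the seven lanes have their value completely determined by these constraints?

3

The 7 variables together cover exactly {black, blue, green, orange, pink, purple, yellow} — 7 values for 7 variables — and purple appears only in lane 1's list, so lane 1 = purple.
The 6 still-open variables draw from only 6 values {black, blue, green, orange, pink, yellow}, so each is used; only lane 5 can be green, hence lane 5 = green.
The 5 still-open variables draw from only 5 values {black, blue, orange, pink, yellow}, so each is used; only lane 2 can be blue, hence lane 2 = blue.
lane 6 and lane 7 between them cover only {orange, yellow} — a naked pair. Remove those values from lane 3.
Determined: lane 1=purple, lane 2=blue, lane 5=green. The other lanes each still have more than one consistent value. That makes 3.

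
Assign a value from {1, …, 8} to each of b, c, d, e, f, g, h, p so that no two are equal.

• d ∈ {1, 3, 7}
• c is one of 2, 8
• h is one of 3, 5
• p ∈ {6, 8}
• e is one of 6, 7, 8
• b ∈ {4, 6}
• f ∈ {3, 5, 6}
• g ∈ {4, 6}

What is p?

8

Among the 8 variables, 1 fits only d (and all 8 values in {1, 2, 3, 4, 5, 6, 7, 8} must be used), so d = 1.
Among the 7 still-open variables, 2 fits only c (and all 7 values in {2, 3, 4, 5, 6, 7, 8} must be used), so c = 2.
Among the 6 still-open variables, 7 fits only e (and all 6 values in {3, 4, 5, 6, 7, 8} must be used), so e = 7.
The 5 still-open variables draw from only 5 values {3, 4, 5, 6, 8}, so each is used; only p can be 8, hence p = 8.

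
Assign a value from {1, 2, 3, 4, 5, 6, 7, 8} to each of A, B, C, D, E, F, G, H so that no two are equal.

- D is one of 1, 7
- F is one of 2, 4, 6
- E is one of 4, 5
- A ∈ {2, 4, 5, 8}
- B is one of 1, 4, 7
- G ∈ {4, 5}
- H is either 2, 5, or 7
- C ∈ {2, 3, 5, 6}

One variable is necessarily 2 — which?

The 8 variables draw from only 8 values {1, 2, 3, 4, 5, 6, 7, 8}, so each is used; only C can be 3, hence C = 3.
The 7 still-open variables draw from only 7 values {1, 2, 4, 5, 6, 7, 8}, so each is used; only F can be 6, hence F = 6.
The 6 still-open variables together cover exactly {1, 2, 4, 5, 7, 8} — 6 values for 6 variables — and 8 appears only in A's list, so A = 8.
The 5 still-open variables draw from only 5 values {1, 2, 4, 5, 7}, so each is used; only H can be 2, hence H = 2.

H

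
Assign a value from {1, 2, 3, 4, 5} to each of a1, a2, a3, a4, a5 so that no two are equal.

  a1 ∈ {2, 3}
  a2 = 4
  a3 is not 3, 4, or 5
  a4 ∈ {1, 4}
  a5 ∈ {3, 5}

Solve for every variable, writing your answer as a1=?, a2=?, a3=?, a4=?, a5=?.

a1=3, a2=4, a3=2, a4=1, a5=5

a2 must be 4 (only option left). Eliminate 4 elsewhere: a4.
a4 has just one choice, so a4 = 1. Remove 1 from a3.
a3's domain is down to {2}, so a3 = 2. So a1 can't be 2.
a1 must be 3 (only option left). So a5 can't be 3.
That leaves a5 = 5.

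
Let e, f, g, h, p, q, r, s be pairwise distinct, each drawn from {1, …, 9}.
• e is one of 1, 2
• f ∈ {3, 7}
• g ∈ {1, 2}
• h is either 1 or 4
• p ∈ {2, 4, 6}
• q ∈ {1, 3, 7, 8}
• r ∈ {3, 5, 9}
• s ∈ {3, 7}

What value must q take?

e and g between them cover only {1, 2} — a naked pair. Remove those values from h, p, q.
h's domain is down to {4}, so h = 4. Strike 4 from p.
p's domain is down to {6}, so p = 6.
f and s share exactly the 2 values {3, 7}; by pigeonhole those values go to them, so strike 3, 7 from q, r.
So q = 8.

8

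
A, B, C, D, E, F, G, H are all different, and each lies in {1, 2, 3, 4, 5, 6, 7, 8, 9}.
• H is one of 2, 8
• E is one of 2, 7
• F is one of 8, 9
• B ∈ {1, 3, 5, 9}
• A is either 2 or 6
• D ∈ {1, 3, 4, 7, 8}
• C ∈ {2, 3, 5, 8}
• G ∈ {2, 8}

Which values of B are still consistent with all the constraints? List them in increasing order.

1, 3, 5

The 2 variables G and H are confined to {2, 8}, which locks those values in; drop them from A, C, D, E, F.
That leaves A = 6.
E's domain is down to {7}, so E = 7. So D can't be 7.
F must be 9 (only option left). So B can't be 9.
No further eliminations apply; B can still be any of 1, 3, 5.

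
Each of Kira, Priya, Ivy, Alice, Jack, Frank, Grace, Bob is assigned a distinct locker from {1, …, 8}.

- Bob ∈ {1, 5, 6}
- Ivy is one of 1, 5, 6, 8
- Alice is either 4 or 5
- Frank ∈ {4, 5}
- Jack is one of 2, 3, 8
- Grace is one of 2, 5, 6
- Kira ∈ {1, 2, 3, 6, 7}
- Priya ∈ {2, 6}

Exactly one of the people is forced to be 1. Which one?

The 8 variables draw from only 8 values {1, 2, 3, 4, 5, 6, 7, 8}, so each is used; only Kira can be 7, hence Kira = 7.
Among the 7 still-open variables, 3 fits only Jack (and all 7 values in {1, 2, 3, 4, 5, 6, 8} must be used), so Jack = 3.
The 6 still-open variables together cover exactly {1, 2, 4, 5, 6, 8} — 6 values for 6 variables — and 8 appears only in Ivy's list, so Ivy = 8.
The 5 still-open variables draw from only 5 values {1, 2, 4, 5, 6}, so each is used; only Bob can be 1, hence Bob = 1.

Bob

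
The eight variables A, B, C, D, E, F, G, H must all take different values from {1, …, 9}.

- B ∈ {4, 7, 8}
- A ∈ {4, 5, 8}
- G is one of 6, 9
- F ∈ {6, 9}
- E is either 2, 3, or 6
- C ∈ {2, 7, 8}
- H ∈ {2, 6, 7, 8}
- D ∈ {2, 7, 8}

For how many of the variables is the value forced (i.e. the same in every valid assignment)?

The 8 variables draw from only 8 values {2, 3, 4, 5, 6, 7, 8, 9}, so each is used; only E can be 3, hence E = 3.
Among the 7 still-open variables, 5 fits only A (and all 7 values in {2, 4, 5, 6, 7, 8, 9} must be used), so A = 5.
The 6 still-open variables draw from only 6 values {2, 4, 6, 7, 8, 9}, so each is used; only B can be 4, hence B = 4.
The 2 variables F and G are confined to {6, 9}, which locks those values in; drop them from H.
Determined: A=5, B=4, E=3. The other variables each still have more than one consistent value. That makes 3.

3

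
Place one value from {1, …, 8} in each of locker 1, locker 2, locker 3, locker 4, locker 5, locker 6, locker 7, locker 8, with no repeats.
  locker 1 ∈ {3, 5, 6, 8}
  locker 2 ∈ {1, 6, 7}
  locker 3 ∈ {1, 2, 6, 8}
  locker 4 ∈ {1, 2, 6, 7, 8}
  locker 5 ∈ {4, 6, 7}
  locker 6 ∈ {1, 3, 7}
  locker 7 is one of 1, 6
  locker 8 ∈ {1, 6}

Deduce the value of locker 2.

The 8 variables draw from only 8 values {1, 2, 3, 4, 5, 6, 7, 8}, so each is used; only locker 5 can be 4, hence locker 5 = 4.
The 7 still-open variables together cover exactly {1, 2, 3, 5, 6, 7, 8} — 7 values for 7 variables — and 5 appears only in locker 1's list, so locker 1 = 5.
The 6 still-open variables together cover exactly {1, 2, 3, 6, 7, 8} — 6 values for 6 variables — and 3 appears only in locker 6's list, so locker 6 = 3.
locker 7 and locker 8 share exactly the 2 values {1, 6}; by pigeonhole those values go to them, so strike 1, 6 from locker 2, locker 3, locker 4.
So locker 2 = 7.

7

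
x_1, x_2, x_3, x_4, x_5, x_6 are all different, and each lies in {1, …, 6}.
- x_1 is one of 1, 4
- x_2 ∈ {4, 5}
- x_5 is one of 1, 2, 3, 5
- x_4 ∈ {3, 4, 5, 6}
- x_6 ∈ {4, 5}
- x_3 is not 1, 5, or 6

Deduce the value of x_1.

1

The 6 variables draw from only 6 values {1, 2, 3, 4, 5, 6}, so each is used; only x_4 can be 6, hence x_4 = 6.
x_2 and x_6 share exactly the 2 values {4, 5}; by pigeonhole those values go to them, so strike 4, 5 from x_1, x_3, x_5.
So x_1 = 1.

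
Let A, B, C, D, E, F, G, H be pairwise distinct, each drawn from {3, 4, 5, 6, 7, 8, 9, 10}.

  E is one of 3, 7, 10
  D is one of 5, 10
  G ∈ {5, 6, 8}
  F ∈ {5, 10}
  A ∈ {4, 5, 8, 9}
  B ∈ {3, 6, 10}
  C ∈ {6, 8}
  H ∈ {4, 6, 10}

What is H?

The 8 variables together cover exactly {3, 4, 5, 6, 7, 8, 9, 10} — 8 values for 8 variables — and 7 appears only in E's list, so E = 7.
Among the 7 still-open variables, 3 fits only B (and all 7 values in {3, 4, 5, 6, 8, 9, 10} must be used), so B = 3.
The 6 still-open variables together cover exactly {4, 5, 6, 8, 9, 10} — 6 values for 6 variables — and 9 appears only in A's list, so A = 9.
The 5 still-open variables draw from only 5 values {4, 5, 6, 8, 10}, so each is used; only H can be 4, hence H = 4.

4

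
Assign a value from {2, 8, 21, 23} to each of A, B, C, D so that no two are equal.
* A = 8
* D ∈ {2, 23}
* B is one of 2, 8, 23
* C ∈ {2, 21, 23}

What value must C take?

21

A must be 8 (only option left). Eliminate 8 elsewhere: B.
Among the 3 still-open variables, 21 fits only C (and all 3 values in {2, 21, 23} must be used), so C = 21.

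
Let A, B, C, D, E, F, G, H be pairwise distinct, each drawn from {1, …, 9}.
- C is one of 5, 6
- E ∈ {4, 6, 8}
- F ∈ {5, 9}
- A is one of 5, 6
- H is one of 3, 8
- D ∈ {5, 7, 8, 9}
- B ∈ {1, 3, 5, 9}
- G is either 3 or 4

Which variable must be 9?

F

The 8 variables draw from only 8 values {1, 3, 4, 5, 6, 7, 8, 9}, so each is used; only B can be 1, hence B = 1.
The 7 still-open variables together cover exactly {3, 4, 5, 6, 7, 8, 9} — 7 values for 7 variables — and 7 appears only in D's list, so D = 7.
The 6 still-open variables draw from only 6 values {3, 4, 5, 6, 8, 9}, so each is used; only F can be 9, hence F = 9.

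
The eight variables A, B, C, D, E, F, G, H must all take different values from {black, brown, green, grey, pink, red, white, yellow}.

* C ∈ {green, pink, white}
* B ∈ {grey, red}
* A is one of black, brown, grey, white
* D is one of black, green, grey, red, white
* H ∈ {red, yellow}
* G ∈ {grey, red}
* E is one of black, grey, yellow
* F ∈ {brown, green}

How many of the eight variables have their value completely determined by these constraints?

3

Among the 8 variables, pink fits only C (and all 8 values in {black, brown, green, grey, pink, red, white, yellow} must be used), so C = pink.
B and G share exactly the 2 values {grey, red}; by pigeonhole those values go to them, so strike grey, red from A, D, E, H.
H's domain is down to {yellow}, so H = yellow. Eliminate yellow elsewhere: E.
E has just one choice, so E = black. Strike black from A, D.
Determined: C=pink, E=black, H=yellow. The other variables each still have more than one consistent value. That makes 3.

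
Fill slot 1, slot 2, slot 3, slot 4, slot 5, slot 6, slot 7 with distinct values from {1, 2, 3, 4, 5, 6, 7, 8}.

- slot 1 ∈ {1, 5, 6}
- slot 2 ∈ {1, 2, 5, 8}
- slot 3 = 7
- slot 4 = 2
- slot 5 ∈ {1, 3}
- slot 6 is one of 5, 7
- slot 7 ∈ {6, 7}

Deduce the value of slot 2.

slot 3's domain is down to {7}, so slot 3 = 7. Remove 7 from slot 6, slot 7.
slot 4's domain is down to {2}, so slot 4 = 2. Strike 2 from slot 2.
slot 6 has just one choice, so slot 6 = 5. So slot 1, slot 2 can't be 5.
That leaves slot 7 = 6. Remove 6 from slot 1.
slot 1's domain is down to {1}, so slot 1 = 1. Strike 1 from slot 2, slot 5.
So slot 2 = 8.

8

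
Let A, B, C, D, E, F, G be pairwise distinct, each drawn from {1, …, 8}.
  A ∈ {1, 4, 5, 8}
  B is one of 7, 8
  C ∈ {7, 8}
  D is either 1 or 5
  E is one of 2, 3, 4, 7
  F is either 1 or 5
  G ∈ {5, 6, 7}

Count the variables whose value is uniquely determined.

B and C between them cover only {7, 8} — a naked pair. Remove those values from A, E, G.
The 2 variables D and F are confined to {1, 5}, which locks those values in; drop them from A, G.
A has just one choice, so A = 4. Eliminate 4 elsewhere: E.
G must be 6 (only option left).
Determined: A=4, G=6. The other variables each still have more than one consistent value. That makes 2.

2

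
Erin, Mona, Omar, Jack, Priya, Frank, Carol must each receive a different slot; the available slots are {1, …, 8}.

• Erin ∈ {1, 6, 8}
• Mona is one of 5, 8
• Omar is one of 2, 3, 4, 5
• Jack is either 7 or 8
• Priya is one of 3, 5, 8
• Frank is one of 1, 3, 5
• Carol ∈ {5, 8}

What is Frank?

1

Mona and Carol between them cover only {5, 8} — a naked pair. Remove those values from Erin, Omar, Jack, Priya, Frank.
Jack has just one choice, so Jack = 7.
Priya must be 3 (only option left). Eliminate 3 elsewhere: Omar, Frank.
So Frank = 1.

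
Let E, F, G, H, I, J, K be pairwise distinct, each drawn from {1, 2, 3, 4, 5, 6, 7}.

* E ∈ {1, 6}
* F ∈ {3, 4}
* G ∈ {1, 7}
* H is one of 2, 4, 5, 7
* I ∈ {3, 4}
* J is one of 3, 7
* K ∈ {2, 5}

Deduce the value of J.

7

The 7 variables together cover exactly {1, 2, 3, 4, 5, 6, 7} — 7 values for 7 variables — and 6 appears only in E's list, so E = 6.
The 6 still-open variables together cover exactly {1, 2, 3, 4, 5, 7} — 6 values for 6 variables — and 1 appears only in G's list, so G = 1.
The 2 variables F and I are confined to {3, 4}, which locks those values in; drop them from H, J.
So J = 7.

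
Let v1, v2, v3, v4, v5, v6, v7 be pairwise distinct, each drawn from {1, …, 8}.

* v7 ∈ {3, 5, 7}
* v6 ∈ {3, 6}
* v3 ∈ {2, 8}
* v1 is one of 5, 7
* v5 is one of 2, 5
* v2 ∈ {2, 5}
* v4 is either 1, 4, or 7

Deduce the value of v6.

v2 and v5 share exactly the 2 values {2, 5}; by pigeonhole those values go to them, so strike 2, 5 from v1, v3, v7.
That leaves v1 = 7. Eliminate 7 elsewhere: v4, v7.
v3's domain is down to {8}, so v3 = 8.
v7 must be 3 (only option left). So v6 can't be 3.
So v6 = 6.

6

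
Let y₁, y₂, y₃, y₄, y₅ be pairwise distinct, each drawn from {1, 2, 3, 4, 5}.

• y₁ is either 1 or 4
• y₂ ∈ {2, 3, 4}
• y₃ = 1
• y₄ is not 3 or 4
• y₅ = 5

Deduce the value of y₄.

2

y₃'s domain is down to {1}, so y₃ = 1. Remove 1 from y₁, y₄.
y₅ must be 5 (only option left). Remove 5 from y₄.
So y₄ = 2.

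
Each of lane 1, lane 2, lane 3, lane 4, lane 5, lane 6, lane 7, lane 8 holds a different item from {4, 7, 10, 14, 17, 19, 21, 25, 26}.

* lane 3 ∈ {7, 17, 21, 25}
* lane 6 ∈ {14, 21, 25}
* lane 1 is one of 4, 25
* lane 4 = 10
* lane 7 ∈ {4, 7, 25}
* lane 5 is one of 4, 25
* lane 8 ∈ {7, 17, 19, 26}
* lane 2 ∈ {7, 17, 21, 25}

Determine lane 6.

lane 4 must be 10 (only option left).
lane 1 and lane 5 between them cover only {4, 25} — a naked pair. Remove those values from lane 2, lane 3, lane 6, lane 7.
That leaves lane 7 = 7. Eliminate 7 elsewhere: lane 2, lane 3, lane 8.
lane 2 and lane 3 between them cover only {17, 21} — a naked pair. Remove those values from lane 6, lane 8.
So lane 6 = 14.

14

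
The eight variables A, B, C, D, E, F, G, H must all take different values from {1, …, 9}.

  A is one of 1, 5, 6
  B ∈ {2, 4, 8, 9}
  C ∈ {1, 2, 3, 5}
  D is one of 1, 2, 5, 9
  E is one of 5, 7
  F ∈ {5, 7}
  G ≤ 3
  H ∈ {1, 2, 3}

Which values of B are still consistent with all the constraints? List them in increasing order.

E and F between them cover only {5, 7} — a naked pair. Remove those values from A, C, D.
The 3 variables C, G, H are confined to {1, 2, 3}, which locks those values in; drop them from A, B, D.
A has just one choice, so A = 6.
D must be 9 (only option left). Remove 9 from B.
No further eliminations apply; B can still be any of 4, 8.

4, 8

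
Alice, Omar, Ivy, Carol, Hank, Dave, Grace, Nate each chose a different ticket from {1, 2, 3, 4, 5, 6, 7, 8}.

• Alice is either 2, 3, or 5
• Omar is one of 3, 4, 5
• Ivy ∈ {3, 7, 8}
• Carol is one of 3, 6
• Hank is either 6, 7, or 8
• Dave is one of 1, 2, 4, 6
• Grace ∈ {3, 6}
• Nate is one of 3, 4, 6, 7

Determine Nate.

4

The 8 variables draw from only 8 values {1, 2, 3, 4, 5, 6, 7, 8}, so each is used; only Dave can be 1, hence Dave = 1.
The 7 still-open variables together cover exactly {2, 3, 4, 5, 6, 7, 8} — 7 values for 7 variables — and 2 appears only in Alice's list, so Alice = 2.
The 6 still-open variables together cover exactly {3, 4, 5, 6, 7, 8} — 6 values for 6 variables — and 5 appears only in Omar's list, so Omar = 5.
Among the 5 still-open variables, 4 fits only Nate (and all 5 values in {3, 4, 6, 7, 8} must be used), so Nate = 4.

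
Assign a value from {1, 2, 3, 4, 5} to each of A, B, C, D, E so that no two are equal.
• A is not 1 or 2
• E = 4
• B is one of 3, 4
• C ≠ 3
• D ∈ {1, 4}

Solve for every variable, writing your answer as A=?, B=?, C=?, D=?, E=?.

E's domain is down to {4}, so E = 4. Strike 4 from A, B, C, D.
That leaves B = 3. Eliminate 3 elsewhere: A.
D has just one choice, so D = 1. So C can't be 1.
A has just one choice, so A = 5. Eliminate 5 elsewhere: C.
C has just one choice, so C = 2.

A=5, B=3, C=2, D=1, E=4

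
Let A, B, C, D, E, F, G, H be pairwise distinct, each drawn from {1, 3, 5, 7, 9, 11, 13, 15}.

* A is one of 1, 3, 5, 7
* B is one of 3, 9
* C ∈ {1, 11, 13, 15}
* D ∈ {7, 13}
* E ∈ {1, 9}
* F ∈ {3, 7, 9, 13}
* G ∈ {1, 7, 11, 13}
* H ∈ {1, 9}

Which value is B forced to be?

The 8 variables draw from only 8 values {1, 3, 5, 7, 9, 11, 13, 15}, so each is used; only A can be 5, hence A = 5.
The 7 still-open variables together cover exactly {1, 3, 7, 9, 11, 13, 15} — 7 values for 7 variables — and 15 appears only in C's list, so C = 15.
Among the 6 still-open variables, 11 fits only G (and all 6 values in {1, 3, 7, 9, 11, 13} must be used), so G = 11.
The 2 variables E and H are confined to {1, 9}, which locks those values in; drop them from B, F.
So B = 3.

3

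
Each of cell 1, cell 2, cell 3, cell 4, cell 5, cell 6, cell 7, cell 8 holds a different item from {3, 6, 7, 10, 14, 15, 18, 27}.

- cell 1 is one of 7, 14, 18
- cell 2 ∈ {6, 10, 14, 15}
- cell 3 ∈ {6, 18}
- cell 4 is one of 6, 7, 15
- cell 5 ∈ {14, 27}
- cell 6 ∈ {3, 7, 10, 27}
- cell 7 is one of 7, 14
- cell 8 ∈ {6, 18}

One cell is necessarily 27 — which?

cell 5

The 8 variables together cover exactly {3, 6, 7, 10, 14, 15, 18, 27} — 8 values for 8 variables — and 3 appears only in cell 6's list, so cell 6 = 3.
The 7 still-open variables together cover exactly {6, 7, 10, 14, 15, 18, 27} — 7 values for 7 variables — and 10 appears only in cell 2's list, so cell 2 = 10.
Among the 6 still-open variables, 15 fits only cell 4 (and all 6 values in {6, 7, 14, 15, 18, 27} must be used), so cell 4 = 15.
Among the 5 still-open variables, 27 fits only cell 5 (and all 5 values in {6, 7, 14, 18, 27} must be used), so cell 5 = 27.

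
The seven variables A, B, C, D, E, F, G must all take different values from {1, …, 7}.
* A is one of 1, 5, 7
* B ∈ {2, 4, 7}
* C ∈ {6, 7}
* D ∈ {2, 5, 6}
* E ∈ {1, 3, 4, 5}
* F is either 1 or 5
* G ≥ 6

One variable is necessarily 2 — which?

Among the 7 variables, 3 fits only E (and all 7 values in {1, 2, 3, 4, 5, 6, 7} must be used), so E = 3.
Among the 6 still-open variables, 4 fits only B (and all 6 values in {1, 2, 4, 5, 6, 7} must be used), so B = 4.
The 5 still-open variables draw from only 5 values {1, 2, 5, 6, 7}, so each is used; only D can be 2, hence D = 2.

D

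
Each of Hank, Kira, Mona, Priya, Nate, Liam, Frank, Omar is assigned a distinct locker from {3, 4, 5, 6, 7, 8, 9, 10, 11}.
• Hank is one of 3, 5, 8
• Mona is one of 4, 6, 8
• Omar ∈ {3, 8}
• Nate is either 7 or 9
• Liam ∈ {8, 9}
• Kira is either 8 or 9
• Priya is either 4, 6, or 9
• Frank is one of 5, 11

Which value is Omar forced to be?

Among the 8 variables, 7 fits only Nate (and all 8 values in {3, 4, 5, 6, 7, 8, 9, 11} must be used), so Nate = 7.
The 7 still-open variables together cover exactly {3, 4, 5, 6, 8, 9, 11} — 7 values for 7 variables — and 11 appears only in Frank's list, so Frank = 11.
Among the 6 still-open variables, 5 fits only Hank (and all 6 values in {3, 4, 5, 6, 8, 9} must be used), so Hank = 5.
The 5 still-open variables together cover exactly {3, 4, 6, 8, 9} — 5 values for 5 variables — and 3 appears only in Omar's list, so Omar = 3.

3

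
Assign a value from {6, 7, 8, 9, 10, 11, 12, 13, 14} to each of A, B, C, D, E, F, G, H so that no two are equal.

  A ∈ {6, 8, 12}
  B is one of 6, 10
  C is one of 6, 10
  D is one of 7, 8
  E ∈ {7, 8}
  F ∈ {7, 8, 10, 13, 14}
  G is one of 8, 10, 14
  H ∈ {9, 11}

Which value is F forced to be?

13

B and C share exactly the 2 values {6, 10}; by pigeonhole those values go to them, so strike 6, 10 from A, F, G.
D and E share exactly the 2 values {7, 8}; by pigeonhole those values go to them, so strike 7, 8 from A, F, G.
A has just one choice, so A = 12.
G must be 14 (only option left). Eliminate 14 elsewhere: F.
So F = 13.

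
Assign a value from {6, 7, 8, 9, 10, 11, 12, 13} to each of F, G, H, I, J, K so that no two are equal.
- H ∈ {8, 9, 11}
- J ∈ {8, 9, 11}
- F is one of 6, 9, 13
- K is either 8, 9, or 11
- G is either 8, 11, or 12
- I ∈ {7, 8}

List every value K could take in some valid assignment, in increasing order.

8, 9, 11

The 3 variables H, J, K are confined to {8, 9, 11}, which locks those values in; drop them from F, G, I.
That leaves G = 12.
I has just one choice, so I = 7.
No further eliminations apply; K can still be any of 8, 9, 11.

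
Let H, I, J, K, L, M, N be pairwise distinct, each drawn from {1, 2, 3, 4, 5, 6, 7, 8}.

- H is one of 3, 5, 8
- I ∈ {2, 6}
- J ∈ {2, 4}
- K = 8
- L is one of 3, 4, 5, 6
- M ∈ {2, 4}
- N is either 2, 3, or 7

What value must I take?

K has just one choice, so K = 8. So H can't be 8.
Among the 6 still-open variables, 7 fits only N (and all 6 values in {2, 3, 4, 5, 6, 7} must be used), so N = 7.
J and M share exactly the 2 values {2, 4}; by pigeonhole those values go to them, so strike 2, 4 from I, L.
So I = 6.

6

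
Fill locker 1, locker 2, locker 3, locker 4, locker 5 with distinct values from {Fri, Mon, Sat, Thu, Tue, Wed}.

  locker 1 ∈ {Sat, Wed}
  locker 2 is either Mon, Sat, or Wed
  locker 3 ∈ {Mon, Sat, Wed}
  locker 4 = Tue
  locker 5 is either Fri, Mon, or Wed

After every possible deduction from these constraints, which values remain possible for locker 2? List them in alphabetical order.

Mon, Sat, Wed

locker 4 has just one choice, so locker 4 = Tue.
Among the 4 still-open variables, Fri fits only locker 5 (and all 4 values in {Fri, Mon, Sat, Wed} must be used), so locker 5 = Fri.
No further eliminations apply; locker 2 can still be any of Mon, Sat, Wed.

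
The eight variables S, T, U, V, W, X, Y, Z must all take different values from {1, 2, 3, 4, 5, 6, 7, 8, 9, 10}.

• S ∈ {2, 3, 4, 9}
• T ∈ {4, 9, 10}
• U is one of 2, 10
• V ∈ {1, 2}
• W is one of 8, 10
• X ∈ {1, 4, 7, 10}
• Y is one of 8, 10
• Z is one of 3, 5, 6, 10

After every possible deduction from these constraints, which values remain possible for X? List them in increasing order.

W and Y share exactly the 2 values {8, 10}; by pigeonhole those values go to them, so strike 8, 10 from T, U, X, Z.
That leaves U = 2. Remove 2 from S, V.
V's domain is down to {1}, so V = 1. Remove 1 from X.
No further eliminations apply; X can still be any of 4, 7.

4, 7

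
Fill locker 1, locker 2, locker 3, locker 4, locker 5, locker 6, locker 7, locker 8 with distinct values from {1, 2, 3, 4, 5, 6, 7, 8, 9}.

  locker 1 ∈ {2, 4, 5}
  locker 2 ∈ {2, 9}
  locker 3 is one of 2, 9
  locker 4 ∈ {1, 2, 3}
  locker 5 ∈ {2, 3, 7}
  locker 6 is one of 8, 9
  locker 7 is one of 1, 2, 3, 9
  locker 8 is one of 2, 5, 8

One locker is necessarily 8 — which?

locker 6

The 8 variables together cover exactly {1, 2, 3, 4, 5, 7, 8, 9} — 8 values for 8 variables — and 4 appears only in locker 1's list, so locker 1 = 4.
The 7 still-open variables draw from only 7 values {1, 2, 3, 5, 7, 8, 9}, so each is used; only locker 8 can be 5, hence locker 8 = 5.
The 6 still-open variables together cover exactly {1, 2, 3, 7, 8, 9} — 6 values for 6 variables — and 7 appears only in locker 5's list, so locker 5 = 7.
Among the 5 still-open variables, 8 fits only locker 6 (and all 5 values in {1, 2, 3, 8, 9} must be used), so locker 6 = 8.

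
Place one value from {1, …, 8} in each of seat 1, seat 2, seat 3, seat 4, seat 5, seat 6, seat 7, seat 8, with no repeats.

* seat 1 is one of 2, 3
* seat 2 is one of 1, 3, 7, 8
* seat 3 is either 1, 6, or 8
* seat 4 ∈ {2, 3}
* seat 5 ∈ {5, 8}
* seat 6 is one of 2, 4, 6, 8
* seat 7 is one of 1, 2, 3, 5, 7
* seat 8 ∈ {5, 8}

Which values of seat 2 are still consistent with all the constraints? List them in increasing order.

The 8 variables together cover exactly {1, 2, 3, 4, 5, 6, 7, 8} — 8 values for 8 variables — and 4 appears only in seat 6's list, so seat 6 = 4.
Among the 7 still-open variables, 6 fits only seat 3 (and all 7 values in {1, 2, 3, 5, 6, 7, 8} must be used), so seat 3 = 6.
The 2 variables seat 1 and seat 4 are confined to {2, 3}, which locks those values in; drop them from seat 2, seat 7.
The 2 variables seat 5 and seat 8 are confined to {5, 8}, which locks those values in; drop them from seat 2, seat 7.
No further eliminations apply; seat 2 can still be any of 1, 7.

1, 7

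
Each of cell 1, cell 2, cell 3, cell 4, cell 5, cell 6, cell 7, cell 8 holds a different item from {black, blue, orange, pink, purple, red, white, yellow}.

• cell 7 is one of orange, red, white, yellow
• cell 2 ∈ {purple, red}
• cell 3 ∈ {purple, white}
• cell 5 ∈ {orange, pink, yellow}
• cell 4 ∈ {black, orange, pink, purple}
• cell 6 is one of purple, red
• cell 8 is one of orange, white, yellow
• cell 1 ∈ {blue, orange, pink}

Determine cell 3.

white

The 8 variables together cover exactly {black, blue, orange, pink, purple, red, white, yellow} — 8 values for 8 variables — and black appears only in cell 4's list, so cell 4 = black.
Among the 7 still-open variables, blue fits only cell 1 (and all 7 values in {blue, orange, pink, purple, red, white, yellow} must be used), so cell 1 = blue.
The 6 still-open variables together cover exactly {orange, pink, purple, red, white, yellow} — 6 values for 6 variables — and pink appears only in cell 5's list, so cell 5 = pink.
cell 2 and cell 6 between them cover only {purple, red} — a naked pair. Remove those values from cell 3, cell 7.
So cell 3 = white.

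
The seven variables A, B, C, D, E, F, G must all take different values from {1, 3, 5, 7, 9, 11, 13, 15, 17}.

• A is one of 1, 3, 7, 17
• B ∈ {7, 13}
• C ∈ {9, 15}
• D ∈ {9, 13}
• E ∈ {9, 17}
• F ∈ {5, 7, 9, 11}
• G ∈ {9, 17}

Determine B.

7

E and G between them cover only {9, 17} — a naked pair. Remove those values from A, C, D, F.
C must be 15 (only option left).
D's domain is down to {13}, so D = 13. Eliminate 13 elsewhere: B.
So B = 7.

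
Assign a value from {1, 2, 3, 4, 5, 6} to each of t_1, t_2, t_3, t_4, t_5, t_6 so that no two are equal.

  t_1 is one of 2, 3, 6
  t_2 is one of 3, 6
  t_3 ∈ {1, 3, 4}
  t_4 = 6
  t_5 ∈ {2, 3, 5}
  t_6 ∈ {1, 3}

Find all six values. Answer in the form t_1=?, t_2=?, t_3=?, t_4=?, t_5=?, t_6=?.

t_4's domain is down to {6}, so t_4 = 6. Eliminate 6 elsewhere: t_1, t_2.
t_2 has just one choice, so t_2 = 3. Strike 3 from t_1, t_3, t_5, t_6.
t_6 must be 1 (only option left). Remove 1 from t_3.
t_1 must be 2 (only option left). Remove 2 from t_5.
t_3 must be 4 (only option left).
That leaves t_5 = 5.

t_1=2, t_2=3, t_3=4, t_4=6, t_5=5, t_6=1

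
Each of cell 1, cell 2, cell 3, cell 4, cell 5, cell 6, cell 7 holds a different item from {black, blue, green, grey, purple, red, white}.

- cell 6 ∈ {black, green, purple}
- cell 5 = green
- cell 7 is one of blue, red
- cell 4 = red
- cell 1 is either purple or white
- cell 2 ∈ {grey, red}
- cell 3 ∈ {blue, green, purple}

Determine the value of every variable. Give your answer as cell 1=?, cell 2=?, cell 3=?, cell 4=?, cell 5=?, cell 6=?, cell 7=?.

cell 1=white, cell 2=grey, cell 3=purple, cell 4=red, cell 5=green, cell 6=black, cell 7=blue

cell 4's domain is down to {red}, so cell 4 = red. Remove red from cell 2, cell 7.
That leaves cell 5 = green. Remove green from cell 3, cell 6.
That leaves cell 7 = blue. Remove blue from cell 3.
cell 2's domain is down to {grey}, so cell 2 = grey.
cell 3 must be purple (only option left). Remove purple from cell 1, cell 6.
cell 6 must be black (only option left).
cell 1 has just one choice, so cell 1 = white.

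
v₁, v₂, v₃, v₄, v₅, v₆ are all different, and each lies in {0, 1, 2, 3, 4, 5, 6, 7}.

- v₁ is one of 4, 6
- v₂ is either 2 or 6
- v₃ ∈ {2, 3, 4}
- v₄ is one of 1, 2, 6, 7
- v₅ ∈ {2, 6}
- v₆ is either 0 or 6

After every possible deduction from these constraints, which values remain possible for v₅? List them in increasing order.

2, 6

v₂ and v₅ between them cover only {2, 6} — a naked pair. Remove those values from v₁, v₃, v₄, v₆.
v₁ has just one choice, so v₁ = 4. Remove 4 from v₃.
v₃ has just one choice, so v₃ = 3.
v₆ has just one choice, so v₆ = 0.
No further eliminations apply; v₅ can still be any of 2, 6.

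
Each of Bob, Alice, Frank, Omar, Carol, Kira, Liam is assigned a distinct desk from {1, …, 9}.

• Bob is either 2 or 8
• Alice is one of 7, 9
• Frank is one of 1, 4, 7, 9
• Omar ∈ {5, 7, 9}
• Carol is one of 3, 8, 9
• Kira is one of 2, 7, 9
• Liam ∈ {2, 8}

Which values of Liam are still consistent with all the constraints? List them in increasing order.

Bob and Liam between them cover only {2, 8} — a naked pair. Remove those values from Carol, Kira.
Alice and Kira between them cover only {7, 9} — a naked pair. Remove those values from Frank, Omar, Carol.
Omar has just one choice, so Omar = 5.
Carol has just one choice, so Carol = 3.
No further eliminations apply; Liam can still be any of 2, 8.

2, 8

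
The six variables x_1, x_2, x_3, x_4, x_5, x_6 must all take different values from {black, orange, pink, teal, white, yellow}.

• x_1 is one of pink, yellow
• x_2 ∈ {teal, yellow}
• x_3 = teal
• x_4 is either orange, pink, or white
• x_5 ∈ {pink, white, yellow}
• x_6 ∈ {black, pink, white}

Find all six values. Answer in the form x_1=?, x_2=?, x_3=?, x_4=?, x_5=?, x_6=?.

x_3 must be teal (only option left). So x_2 can't be teal.
x_2's domain is down to {yellow}, so x_2 = yellow. So x_1, x_5 can't be yellow.
x_1's domain is down to {pink}, so x_1 = pink. Remove pink from x_4, x_5, x_6.
x_5 must be white (only option left). Strike white from x_4, x_6.
x_6 has just one choice, so x_6 = black.
x_4 has just one choice, so x_4 = orange.

x_1=pink, x_2=yellow, x_3=teal, x_4=orange, x_5=white, x_6=black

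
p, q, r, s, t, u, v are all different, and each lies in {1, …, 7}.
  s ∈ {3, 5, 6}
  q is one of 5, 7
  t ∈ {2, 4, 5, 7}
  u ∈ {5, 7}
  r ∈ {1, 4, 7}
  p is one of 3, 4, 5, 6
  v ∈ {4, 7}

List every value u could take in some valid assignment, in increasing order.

Among the 7 variables, 1 fits only r (and all 7 values in {1, 2, 3, 4, 5, 6, 7} must be used), so r = 1.
Among the 6 still-open variables, 2 fits only t (and all 6 values in {2, 3, 4, 5, 6, 7} must be used), so t = 2.
The 2 variables q and u are confined to {5, 7}, which locks those values in; drop them from p, s, v.
v has just one choice, so v = 4. So p can't be 4.
No further eliminations apply; u can still be any of 5, 7.

5, 7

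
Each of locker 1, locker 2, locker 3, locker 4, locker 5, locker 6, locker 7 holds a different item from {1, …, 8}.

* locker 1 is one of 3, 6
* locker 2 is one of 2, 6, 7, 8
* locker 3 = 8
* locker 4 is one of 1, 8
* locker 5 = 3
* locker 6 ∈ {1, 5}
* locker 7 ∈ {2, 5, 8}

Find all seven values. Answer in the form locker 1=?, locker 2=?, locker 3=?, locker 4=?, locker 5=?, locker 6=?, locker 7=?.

locker 3's domain is down to {8}, so locker 3 = 8. Remove 8 from locker 2, locker 4, locker 7.
locker 4 must be 1 (only option left). Eliminate 1 elsewhere: locker 6.
locker 5 has just one choice, so locker 5 = 3. So locker 1 can't be 3.
locker 6 has just one choice, so locker 6 = 5. So locker 7 can't be 5.
locker 7 must be 2 (only option left). Remove 2 from locker 2.
locker 1 has just one choice, so locker 1 = 6. Remove 6 from locker 2.
That leaves locker 2 = 7.

locker 1=6, locker 2=7, locker 3=8, locker 4=1, locker 5=3, locker 6=5, locker 7=2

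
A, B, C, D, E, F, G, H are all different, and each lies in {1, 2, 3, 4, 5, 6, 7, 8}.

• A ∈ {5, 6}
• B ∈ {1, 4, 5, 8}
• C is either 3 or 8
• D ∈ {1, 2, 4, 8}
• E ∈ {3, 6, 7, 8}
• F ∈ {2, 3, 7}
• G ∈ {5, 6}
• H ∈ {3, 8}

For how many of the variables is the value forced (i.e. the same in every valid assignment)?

2

A and G share exactly the 2 values {5, 6}; by pigeonhole those values go to them, so strike 5, 6 from B, E.
C and H share exactly the 2 values {3, 8}; by pigeonhole those values go to them, so strike 3, 8 from B, D, E, F.
That leaves E = 7. So F can't be 7.
That leaves F = 2. So D can't be 2.
Determined: E=7, F=2. The other variables each still have more than one consistent value. That makes 2.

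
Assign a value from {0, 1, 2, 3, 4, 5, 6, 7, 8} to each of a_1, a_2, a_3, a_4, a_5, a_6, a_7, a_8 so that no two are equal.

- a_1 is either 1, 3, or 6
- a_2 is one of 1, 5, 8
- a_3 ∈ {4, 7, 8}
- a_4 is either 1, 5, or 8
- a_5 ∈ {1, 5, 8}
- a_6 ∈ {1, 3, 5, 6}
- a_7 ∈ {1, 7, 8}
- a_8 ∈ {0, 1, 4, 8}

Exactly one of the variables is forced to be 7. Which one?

a_7

The 8 variables draw from only 8 values {0, 1, 3, 4, 5, 6, 7, 8}, so each is used; only a_8 can be 0, hence a_8 = 0.
Among the 7 still-open variables, 4 fits only a_3 (and all 7 values in {1, 3, 4, 5, 6, 7, 8} must be used), so a_3 = 4.
The 6 still-open variables draw from only 6 values {1, 3, 5, 6, 7, 8}, so each is used; only a_7 can be 7, hence a_7 = 7.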